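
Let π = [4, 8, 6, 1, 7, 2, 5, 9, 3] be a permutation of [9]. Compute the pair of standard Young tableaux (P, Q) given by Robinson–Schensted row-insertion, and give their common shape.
P = [1, 2, 3, 9] / [4, 5, 7] / [6] / [8];  Q = [1, 2, 5, 8] / [3, 6, 7] / [4] / [9];  common shape = (4, 3, 1, 1)

Row-insert the values π_1, π_2, … into P one at a time, bumping the leftmost entry strictly greater than the inserted value down to the next row. The recording tableau Q records, in position (i, j), the step at which that cell was added to P.
  Insert 4 (step 1): P = [4];  Q = [1]
  Insert 8 (step 2): P = [4, 8];  Q = [1, 2]
  Insert 6 (step 3): P = [4, 6] / [8];  Q = [1, 2] / [3]
  Insert 1 (step 4): P = [1, 6] / [4] / [8];  Q = [1, 2] / [3] / [4]
  Insert 7 (step 5): P = [1, 6, 7] / [4] / [8];  Q = [1, 2, 5] / [3] / [4]
  Insert 2 (step 6): P = [1, 2, 7] / [4, 6] / [8];  Q = [1, 2, 5] / [3, 6] / [4]
  Insert 5 (step 7): P = [1, 2, 5] / [4, 6, 7] / [8];  Q = [1, 2, 5] / [3, 6, 7] / [4]
  Insert 9 (step 8): P = [1, 2, 5, 9] / [4, 6, 7] / [8];  Q = [1, 2, 5, 8] / [3, 6, 7] / [4]
  Insert 3 (step 9): P = [1, 2, 3, 9] / [4, 5, 7] / [6] / [8];  Q = [1, 2, 5, 8] / [3, 6, 7] / [4] / [9]
Final shape: (4, 3, 1, 1).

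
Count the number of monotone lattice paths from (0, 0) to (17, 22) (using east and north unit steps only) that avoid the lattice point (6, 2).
Number of paths = 48650292990

Total paths from (0, 0) to (17, 22): C(39, 17) = 51021117810. Paths through (6, 2): (paths (0, 0) → (6, 2)) × (paths (6, 2) → (17, 22)) = C(8, 6) · C(31, 11) = 28 · 84672315 = 2370824820. Avoidance count = 51021117810 − 2370824820 = 48650292990.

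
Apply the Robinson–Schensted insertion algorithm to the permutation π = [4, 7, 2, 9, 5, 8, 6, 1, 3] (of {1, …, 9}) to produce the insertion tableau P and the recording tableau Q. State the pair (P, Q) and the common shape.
P = [1, 3, 6] / [2, 5, 8] / [4, 7] / [9];  Q = [1, 2, 4] / [3, 5, 6] / [7, 9] / [8];  common shape = (3, 3, 2, 1)

Row-insert the values π_1, π_2, … into P one at a time, bumping the leftmost entry strictly greater than the inserted value down to the next row. The recording tableau Q records, in position (i, j), the step at which that cell was added to P.
  Insert 4 (step 1): P = [4];  Q = [1]
  Insert 7 (step 2): P = [4, 7];  Q = [1, 2]
  Insert 2 (step 3): P = [2, 7] / [4];  Q = [1, 2] / [3]
  Insert 9 (step 4): P = [2, 7, 9] / [4];  Q = [1, 2, 4] / [3]
  Insert 5 (step 5): P = [2, 5, 9] / [4, 7];  Q = [1, 2, 4] / [3, 5]
  Insert 8 (step 6): P = [2, 5, 8] / [4, 7, 9];  Q = [1, 2, 4] / [3, 5, 6]
  Insert 6 (step 7): P = [2, 5, 6] / [4, 7, 8] / [9];  Q = [1, 2, 4] / [3, 5, 6] / [7]
  Insert 1 (step 8): P = [1, 5, 6] / [2, 7, 8] / [4] / [9];  Q = [1, 2, 4] / [3, 5, 6] / [7] / [8]
  Insert 3 (step 9): P = [1, 3, 6] / [2, 5, 8] / [4, 7] / [9];  Q = [1, 2, 4] / [3, 5, 6] / [7, 9] / [8]
Final shape: (3, 3, 2, 1).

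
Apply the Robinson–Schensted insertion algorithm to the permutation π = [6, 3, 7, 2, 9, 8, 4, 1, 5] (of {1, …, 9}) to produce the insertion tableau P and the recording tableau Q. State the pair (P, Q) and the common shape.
P = [1, 4, 5] / [2, 7, 8] / [3, 9] / [6];  Q = [1, 3, 5] / [2, 6, 9] / [4, 7] / [8];  common shape = (3, 3, 2, 1)

Row-insert the values π_1, π_2, … into P one at a time, bumping the leftmost entry strictly greater than the inserted value down to the next row. The recording tableau Q records, in position (i, j), the step at which that cell was added to P.
  Insert 6 (step 1): P = [6];  Q = [1]
  Insert 3 (step 2): P = [3] / [6];  Q = [1] / [2]
  Insert 7 (step 3): P = [3, 7] / [6];  Q = [1, 3] / [2]
  Insert 2 (step 4): P = [2, 7] / [3] / [6];  Q = [1, 3] / [2] / [4]
  Insert 9 (step 5): P = [2, 7, 9] / [3] / [6];  Q = [1, 3, 5] / [2] / [4]
  Insert 8 (step 6): P = [2, 7, 8] / [3, 9] / [6];  Q = [1, 3, 5] / [2, 6] / [4]
  Insert 4 (step 7): P = [2, 4, 8] / [3, 7] / [6, 9];  Q = [1, 3, 5] / [2, 6] / [4, 7]
  Insert 1 (step 8): P = [1, 4, 8] / [2, 7] / [3, 9] / [6];  Q = [1, 3, 5] / [2, 6] / [4, 7] / [8]
  Insert 5 (step 9): P = [1, 4, 5] / [2, 7, 8] / [3, 9] / [6];  Q = [1, 3, 5] / [2, 6, 9] / [4, 7] / [8]
Final shape: (3, 3, 2, 1).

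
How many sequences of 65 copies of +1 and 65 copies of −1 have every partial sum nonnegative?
C_65 = 1440418573150919668872489894243865350

These ballot sequences are counted by the Catalan number C_n = (1/(n + 1)) · C(2n, n). For n = 65: C_65 = (1/66) · C(130, 65) = 95067625827960698145584333020095113100/66 = 1440418573150919668872489894243865350.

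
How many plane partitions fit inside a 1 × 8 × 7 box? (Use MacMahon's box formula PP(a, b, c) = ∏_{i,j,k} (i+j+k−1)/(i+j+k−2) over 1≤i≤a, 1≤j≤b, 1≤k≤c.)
PP(1, 8, 7) = 6435

Evaluate the triple product over i = 1..1, j = 1..8, k = 1..7. The factors are (2/1) · (3/2) · (4/3) · (5/4) · (6/5) · (7/6) · (8/7) · (3/2) · … (56 factors total). The numerators and denominators telescope so the product is an integer; carrying out the multiplication exactly gives PP(1, 8, 7) = 6435.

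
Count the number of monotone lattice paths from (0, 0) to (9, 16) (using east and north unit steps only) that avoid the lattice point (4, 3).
Number of paths = 1743095

Total paths from (0, 0) to (9, 16): C(25, 9) = 2042975. Paths through (4, 3): (paths (0, 0) → (4, 3)) × (paths (4, 3) → (9, 16)) = C(7, 4) · C(18, 5) = 35 · 8568 = 299880. Avoidance count = 2042975 − 299880 = 1743095.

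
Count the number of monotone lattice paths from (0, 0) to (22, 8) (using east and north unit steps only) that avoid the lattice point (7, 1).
Number of paths = 4488573

Total paths from (0, 0) to (22, 8): C(30, 22) = 5852925. Paths through (7, 1): (paths (0, 0) → (7, 1)) × (paths (7, 1) → (22, 8)) = C(8, 7) · C(22, 15) = 8 · 170544 = 1364352. Avoidance count = 5852925 − 1364352 = 4488573.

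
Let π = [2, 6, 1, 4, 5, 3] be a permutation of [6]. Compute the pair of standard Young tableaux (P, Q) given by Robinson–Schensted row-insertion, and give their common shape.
P = [1, 3, 5] / [2, 4] / [6];  Q = [1, 2, 5] / [3, 4] / [6];  common shape = (3, 2, 1)

Row-insert the values π_1, π_2, … into P one at a time, bumping the leftmost entry strictly greater than the inserted value down to the next row. The recording tableau Q records, in position (i, j), the step at which that cell was added to P.
  Insert 2 (step 1): P = [2];  Q = [1]
  Insert 6 (step 2): P = [2, 6];  Q = [1, 2]
  Insert 1 (step 3): P = [1, 6] / [2];  Q = [1, 2] / [3]
  Insert 4 (step 4): P = [1, 4] / [2, 6];  Q = [1, 2] / [3, 4]
  Insert 5 (step 5): P = [1, 4, 5] / [2, 6];  Q = [1, 2, 5] / [3, 4]
  Insert 3 (step 6): P = [1, 3, 5] / [2, 4] / [6];  Q = [1, 2, 5] / [3, 4] / [6]
Final shape: (3, 2, 1).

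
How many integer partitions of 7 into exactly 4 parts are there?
p(7, 4 parts) = 3

Partitions of n into exactly k parts ↔ partitions of n − k into at most k parts (subtract 1 from each part). For n = 7, k = 4, the partitions are: 4+1+1+1, 3+2+1+1, 2+2+2+1. Count = 3.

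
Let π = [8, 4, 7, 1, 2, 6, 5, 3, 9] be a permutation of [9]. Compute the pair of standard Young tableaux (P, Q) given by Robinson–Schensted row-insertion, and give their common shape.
P = [1, 2, 3, 9] / [4, 5] / [6] / [7] / [8];  Q = [1, 3, 6, 9] / [2, 5] / [4] / [7] / [8];  common shape = (4, 2, 1, 1, 1)

Row-insert the values π_1, π_2, … into P one at a time, bumping the leftmost entry strictly greater than the inserted value down to the next row. The recording tableau Q records, in position (i, j), the step at which that cell was added to P.
  Insert 8 (step 1): P = [8];  Q = [1]
  Insert 4 (step 2): P = [4] / [8];  Q = [1] / [2]
  Insert 7 (step 3): P = [4, 7] / [8];  Q = [1, 3] / [2]
  Insert 1 (step 4): P = [1, 7] / [4] / [8];  Q = [1, 3] / [2] / [4]
  Insert 2 (step 5): P = [1, 2] / [4, 7] / [8];  Q = [1, 3] / [2, 5] / [4]
  Insert 6 (step 6): P = [1, 2, 6] / [4, 7] / [8];  Q = [1, 3, 6] / [2, 5] / [4]
  Insert 5 (step 7): P = [1, 2, 5] / [4, 6] / [7] / [8];  Q = [1, 3, 6] / [2, 5] / [4] / [7]
  Insert 3 (step 8): P = [1, 2, 3] / [4, 5] / [6] / [7] / [8];  Q = [1, 3, 6] / [2, 5] / [4] / [7] / [8]
  Insert 9 (step 9): P = [1, 2, 3, 9] / [4, 5] / [6] / [7] / [8];  Q = [1, 3, 6, 9] / [2, 5] / [4] / [7] / [8]
Final shape: (4, 2, 1, 1, 1).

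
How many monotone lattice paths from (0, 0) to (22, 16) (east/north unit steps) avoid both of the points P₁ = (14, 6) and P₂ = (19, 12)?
Number of paths = 16231445175

Inclusion–exclusion. Total paths: C(38, 22) = 22239974430. Through P₁: C(20, 14)·C(18, 8) = 1696060080. Through P₂: C(31, 19)·C(7, 3) = 4939218375. Since P₁ is strictly southwest of P₂, a monotone path through both must visit P₁ then P₂; paths through both = C(20, 14)·C(11, 5)·C(7, 3) = 626749200. Avoid both = 22239974430 − 1696060080 − 4939218375 + 626749200 = 16231445175.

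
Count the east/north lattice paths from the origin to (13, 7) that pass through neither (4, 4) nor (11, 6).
Number of paths = 32552

Inclusion–exclusion. Total paths: C(20, 13) = 77520. Through P₁: C(8, 4)·C(12, 9) = 15400. Through P₂: C(17, 11)·C(3, 2) = 37128. Since P₁ is strictly southwest of P₂, a monotone path through both must visit P₁ then P₂; paths through both = C(8, 4)·C(9, 7)·C(3, 2) = 7560. Avoid both = 77520 − 15400 − 37128 + 7560 = 32552.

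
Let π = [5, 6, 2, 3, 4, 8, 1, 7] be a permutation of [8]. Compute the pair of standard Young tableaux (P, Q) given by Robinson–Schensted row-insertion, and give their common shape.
P = [1, 3, 4, 7] / [2, 6, 8] / [5];  Q = [1, 2, 5, 6] / [3, 4, 8] / [7];  common shape = (4, 3, 1)

Row-insert the values π_1, π_2, … into P one at a time, bumping the leftmost entry strictly greater than the inserted value down to the next row. The recording tableau Q records, in position (i, j), the step at which that cell was added to P.
  Insert 5 (step 1): P = [5];  Q = [1]
  Insert 6 (step 2): P = [5, 6];  Q = [1, 2]
  Insert 2 (step 3): P = [2, 6] / [5];  Q = [1, 2] / [3]
  Insert 3 (step 4): P = [2, 3] / [5, 6];  Q = [1, 2] / [3, 4]
  Insert 4 (step 5): P = [2, 3, 4] / [5, 6];  Q = [1, 2, 5] / [3, 4]
  Insert 8 (step 6): P = [2, 3, 4, 8] / [5, 6];  Q = [1, 2, 5, 6] / [3, 4]
  Insert 1 (step 7): P = [1, 3, 4, 8] / [2, 6] / [5];  Q = [1, 2, 5, 6] / [3, 4] / [7]
  Insert 7 (step 8): P = [1, 3, 4, 7] / [2, 6, 8] / [5];  Q = [1, 2, 5, 6] / [3, 4, 8] / [7]
Final shape: (4, 3, 1).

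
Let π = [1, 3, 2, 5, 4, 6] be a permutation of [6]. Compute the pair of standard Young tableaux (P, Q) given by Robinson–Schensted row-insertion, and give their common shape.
P = [1, 2, 4, 6] / [3, 5];  Q = [1, 2, 4, 6] / [3, 5];  common shape = (4, 2)

Row-insert the values π_1, π_2, … into P one at a time, bumping the leftmost entry strictly greater than the inserted value down to the next row. The recording tableau Q records, in position (i, j), the step at which that cell was added to P.
  Insert 1 (step 1): P = [1];  Q = [1]
  Insert 3 (step 2): P = [1, 3];  Q = [1, 2]
  Insert 2 (step 3): P = [1, 2] / [3];  Q = [1, 2] / [3]
  Insert 5 (step 4): P = [1, 2, 5] / [3];  Q = [1, 2, 4] / [3]
  Insert 4 (step 5): P = [1, 2, 4] / [3, 5];  Q = [1, 2, 4] / [3, 5]
  Insert 6 (step 6): P = [1, 2, 4, 6] / [3, 5];  Q = [1, 2, 4, 6] / [3, 5]
Final shape: (4, 2).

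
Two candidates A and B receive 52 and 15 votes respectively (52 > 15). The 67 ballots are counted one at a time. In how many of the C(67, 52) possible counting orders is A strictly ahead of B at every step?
Strict-lead orderings = 190953626306256

Total orderings of the 67 votes with 52 for A: C(67, 52) = 345780890878896. By the Bertrand ballot formula (Cycle Lemma / reflection principle), the number of orderings in which A is strictly ahead of B throughout is (p − q)/(p + q) · C(p + q, p) = (52 − 15)/(52 + 15) · 345780890878896 = 190953626306256.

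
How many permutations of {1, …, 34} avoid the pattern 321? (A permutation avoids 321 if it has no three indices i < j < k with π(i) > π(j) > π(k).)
C_34 = 812944042149730764

These 321-avoiding permutations are counted by the Catalan number C_n = (1/(n + 1)) · C(2n, n). For n = 34: C_34 = (1/35) · C(68, 34) = 28453041475240576740/35 = 812944042149730764.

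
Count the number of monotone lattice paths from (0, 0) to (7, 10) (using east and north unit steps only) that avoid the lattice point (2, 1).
Number of paths = 13442

Total paths from (0, 0) to (7, 10): C(17, 7) = 19448. Paths through (2, 1): (paths (0, 0) → (2, 1)) × (paths (2, 1) → (7, 10)) = C(3, 2) · C(14, 5) = 3 · 2002 = 6006. Avoidance count = 19448 − 6006 = 13442.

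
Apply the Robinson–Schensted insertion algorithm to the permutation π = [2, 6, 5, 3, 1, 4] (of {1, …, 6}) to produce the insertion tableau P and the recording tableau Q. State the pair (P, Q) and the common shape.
P = [1, 3, 4] / [2] / [5] / [6];  Q = [1, 2, 6] / [3] / [4] / [5];  common shape = (3, 1, 1, 1)

Row-insert the values π_1, π_2, … into P one at a time, bumping the leftmost entry strictly greater than the inserted value down to the next row. The recording tableau Q records, in position (i, j), the step at which that cell was added to P.
  Insert 2 (step 1): P = [2];  Q = [1]
  Insert 6 (step 2): P = [2, 6];  Q = [1, 2]
  Insert 5 (step 3): P = [2, 5] / [6];  Q = [1, 2] / [3]
  Insert 3 (step 4): P = [2, 3] / [5] / [6];  Q = [1, 2] / [3] / [4]
  Insert 1 (step 5): P = [1, 3] / [2] / [5] / [6];  Q = [1, 2] / [3] / [4] / [5]
  Insert 4 (step 6): P = [1, 3, 4] / [2] / [5] / [6];  Q = [1, 2, 6] / [3] / [4] / [5]
Final shape: (3, 1, 1, 1).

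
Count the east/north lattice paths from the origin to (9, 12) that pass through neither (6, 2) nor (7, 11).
Number of paths = 191290

Inclusion–exclusion. Total paths: C(21, 9) = 293930. Through P₁: C(8, 6)·C(13, 3) = 8008. Through P₂: C(18, 7)·C(3, 2) = 95472. Since P₁ is strictly southwest of P₂, a monotone path through both must visit P₁ then P₂; paths through both = C(8, 6)·C(10, 1)·C(3, 2) = 840. Avoid both = 293930 − 8008 − 95472 + 840 = 191290.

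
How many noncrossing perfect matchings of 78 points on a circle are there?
C_39 = 680425371729975800390

These noncrossing handshakes are counted by the Catalan number C_n = (1/(n + 1)) · C(2n, n). For n = 39: C_39 = (1/40) · C(78, 39) = 27217014869199032015600/40 = 680425371729975800390.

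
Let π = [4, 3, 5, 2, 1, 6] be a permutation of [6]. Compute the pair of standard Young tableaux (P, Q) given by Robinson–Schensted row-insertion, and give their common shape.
P = [1, 5, 6] / [2] / [3] / [4];  Q = [1, 3, 6] / [2] / [4] / [5];  common shape = (3, 1, 1, 1)

Row-insert the values π_1, π_2, … into P one at a time, bumping the leftmost entry strictly greater than the inserted value down to the next row. The recording tableau Q records, in position (i, j), the step at which that cell was added to P.
  Insert 4 (step 1): P = [4];  Q = [1]
  Insert 3 (step 2): P = [3] / [4];  Q = [1] / [2]
  Insert 5 (step 3): P = [3, 5] / [4];  Q = [1, 3] / [2]
  Insert 2 (step 4): P = [2, 5] / [3] / [4];  Q = [1, 3] / [2] / [4]
  Insert 1 (step 5): P = [1, 5] / [2] / [3] / [4];  Q = [1, 3] / [2] / [4] / [5]
  Insert 6 (step 6): P = [1, 5, 6] / [2] / [3] / [4];  Q = [1, 3, 6] / [2] / [4] / [5]
Final shape: (3, 1, 1, 1).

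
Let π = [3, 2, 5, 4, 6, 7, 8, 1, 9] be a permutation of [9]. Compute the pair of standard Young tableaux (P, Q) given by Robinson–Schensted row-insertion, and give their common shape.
P = [1, 4, 6, 7, 8, 9] / [2, 5] / [3];  Q = [1, 3, 5, 6, 7, 9] / [2, 4] / [8];  common shape = (6, 2, 1)

Row-insert the values π_1, π_2, … into P one at a time, bumping the leftmost entry strictly greater than the inserted value down to the next row. The recording tableau Q records, in position (i, j), the step at which that cell was added to P.
  Insert 3 (step 1): P = [3];  Q = [1]
  Insert 2 (step 2): P = [2] / [3];  Q = [1] / [2]
  Insert 5 (step 3): P = [2, 5] / [3];  Q = [1, 3] / [2]
  Insert 4 (step 4): P = [2, 4] / [3, 5];  Q = [1, 3] / [2, 4]
  Insert 6 (step 5): P = [2, 4, 6] / [3, 5];  Q = [1, 3, 5] / [2, 4]
  Insert 7 (step 6): P = [2, 4, 6, 7] / [3, 5];  Q = [1, 3, 5, 6] / [2, 4]
  Insert 8 (step 7): P = [2, 4, 6, 7, 8] / [3, 5];  Q = [1, 3, 5, 6, 7] / [2, 4]
  Insert 1 (step 8): P = [1, 4, 6, 7, 8] / [2, 5] / [3];  Q = [1, 3, 5, 6, 7] / [2, 4] / [8]
  Insert 9 (step 9): P = [1, 4, 6, 7, 8, 9] / [2, 5] / [3];  Q = [1, 3, 5, 6, 7, 9] / [2, 4] / [8]
Final shape: (6, 2, 1).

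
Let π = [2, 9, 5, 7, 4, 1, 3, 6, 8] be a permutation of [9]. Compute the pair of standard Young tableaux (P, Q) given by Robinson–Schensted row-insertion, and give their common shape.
P = [1, 3, 6, 8] / [2, 4, 7] / [5] / [9];  Q = [1, 2, 4, 9] / [3, 7, 8] / [5] / [6];  common shape = (4, 3, 1, 1)

Row-insert the values π_1, π_2, … into P one at a time, bumping the leftmost entry strictly greater than the inserted value down to the next row. The recording tableau Q records, in position (i, j), the step at which that cell was added to P.
  Insert 2 (step 1): P = [2];  Q = [1]
  Insert 9 (step 2): P = [2, 9];  Q = [1, 2]
  Insert 5 (step 3): P = [2, 5] / [9];  Q = [1, 2] / [3]
  Insert 7 (step 4): P = [2, 5, 7] / [9];  Q = [1, 2, 4] / [3]
  Insert 4 (step 5): P = [2, 4, 7] / [5] / [9];  Q = [1, 2, 4] / [3] / [5]
  Insert 1 (step 6): P = [1, 4, 7] / [2] / [5] / [9];  Q = [1, 2, 4] / [3] / [5] / [6]
  Insert 3 (step 7): P = [1, 3, 7] / [2, 4] / [5] / [9];  Q = [1, 2, 4] / [3, 7] / [5] / [6]
  Insert 6 (step 8): P = [1, 3, 6] / [2, 4, 7] / [5] / [9];  Q = [1, 2, 4] / [3, 7, 8] / [5] / [6]
  Insert 8 (step 9): P = [1, 3, 6, 8] / [2, 4, 7] / [5] / [9];  Q = [1, 2, 4, 9] / [3, 7, 8] / [5] / [6]
Final shape: (4, 3, 1, 1).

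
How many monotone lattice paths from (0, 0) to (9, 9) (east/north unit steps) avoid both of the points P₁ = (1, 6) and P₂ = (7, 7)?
Number of paths = 27167

Inclusion–exclusion. Total paths: C(18, 9) = 48620. Through P₁: C(7, 1)·C(11, 8) = 1155. Through P₂: C(14, 7)·C(4, 2) = 20592. Since P₁ is strictly southwest of P₂, a monotone path through both must visit P₁ then P₂; paths through both = C(7, 1)·C(7, 6)·C(4, 2) = 294. Avoid both = 48620 − 1155 − 20592 + 294 = 27167.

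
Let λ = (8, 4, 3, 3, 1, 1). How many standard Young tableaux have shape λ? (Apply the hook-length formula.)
# SYT of shape (8, 4, 3, 3, 1, 1) = 125349840

Hook-length formula: f^λ = n! / Π hook(c), product over all cells c of the Young diagram. For λ = (8, 4, 3, 3, 1, 1), n = 20 boxes. Hook lengths by row (left-to-right, top-to-bottom): [13, 10, 9, 6, 4, 3, 2, 1]; [8, 5, 4, 1]; [6, 3, 2]; [5, 2, 1]; [2]; [1]. Product of hooks = 19408896000. So f^λ = 20! / 19408896000 = 2432902008176640000 / 19408896000 = 125349840.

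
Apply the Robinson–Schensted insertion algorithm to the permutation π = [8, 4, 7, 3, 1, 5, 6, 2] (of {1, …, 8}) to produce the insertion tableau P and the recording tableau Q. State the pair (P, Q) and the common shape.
P = [1, 2, 6] / [3, 5] / [4, 7] / [8];  Q = [1, 3, 7] / [2, 6] / [4, 8] / [5];  common shape = (3, 2, 2, 1)

Row-insert the values π_1, π_2, … into P one at a time, bumping the leftmost entry strictly greater than the inserted value down to the next row. The recording tableau Q records, in position (i, j), the step at which that cell was added to P.
  Insert 8 (step 1): P = [8];  Q = [1]
  Insert 4 (step 2): P = [4] / [8];  Q = [1] / [2]
  Insert 7 (step 3): P = [4, 7] / [8];  Q = [1, 3] / [2]
  Insert 3 (step 4): P = [3, 7] / [4] / [8];  Q = [1, 3] / [2] / [4]
  Insert 1 (step 5): P = [1, 7] / [3] / [4] / [8];  Q = [1, 3] / [2] / [4] / [5]
  Insert 5 (step 6): P = [1, 5] / [3, 7] / [4] / [8];  Q = [1, 3] / [2, 6] / [4] / [5]
  Insert 6 (step 7): P = [1, 5, 6] / [3, 7] / [4] / [8];  Q = [1, 3, 7] / [2, 6] / [4] / [5]
  Insert 2 (step 8): P = [1, 2, 6] / [3, 5] / [4, 7] / [8];  Q = [1, 3, 7] / [2, 6] / [4, 8] / [5]
Final shape: (3, 2, 2, 1).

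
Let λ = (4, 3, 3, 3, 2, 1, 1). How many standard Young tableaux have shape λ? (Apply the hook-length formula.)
# SYT of shape (4, 3, 3, 3, 2, 1, 1) = 1050192

Hook-length formula: f^λ = n! / Π hook(c), product over all cells c of the Young diagram. For λ = (4, 3, 3, 3, 2, 1, 1), n = 17 boxes. Hook lengths by row (left-to-right, top-to-bottom): [10, 7, 5, 1]; [8, 5, 3]; [7, 4, 2]; [6, 3, 1]; [4, 1]; [2]; [1]. Product of hooks = 338688000. So f^λ = 17! / 338688000 = 355687428096000 / 338688000 = 1050192.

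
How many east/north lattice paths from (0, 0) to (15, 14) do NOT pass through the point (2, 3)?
Number of paths = 52597320

Total paths from (0, 0) to (15, 14): C(29, 15) = 77558760. Paths through (2, 3): (paths (0, 0) → (2, 3)) × (paths (2, 3) → (15, 14)) = C(5, 2) · C(24, 13) = 10 · 2496144 = 24961440. Avoidance count = 77558760 − 24961440 = 52597320.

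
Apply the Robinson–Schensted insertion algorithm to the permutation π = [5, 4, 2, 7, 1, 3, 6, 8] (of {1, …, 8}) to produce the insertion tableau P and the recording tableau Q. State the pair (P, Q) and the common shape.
P = [1, 3, 6, 8] / [2, 7] / [4] / [5];  Q = [1, 4, 7, 8] / [2, 6] / [3] / [5];  common shape = (4, 2, 1, 1)

Row-insert the values π_1, π_2, … into P one at a time, bumping the leftmost entry strictly greater than the inserted value down to the next row. The recording tableau Q records, in position (i, j), the step at which that cell was added to P.
  Insert 5 (step 1): P = [5];  Q = [1]
  Insert 4 (step 2): P = [4] / [5];  Q = [1] / [2]
  Insert 2 (step 3): P = [2] / [4] / [5];  Q = [1] / [2] / [3]
  Insert 7 (step 4): P = [2, 7] / [4] / [5];  Q = [1, 4] / [2] / [3]
  Insert 1 (step 5): P = [1, 7] / [2] / [4] / [5];  Q = [1, 4] / [2] / [3] / [5]
  Insert 3 (step 6): P = [1, 3] / [2, 7] / [4] / [5];  Q = [1, 4] / [2, 6] / [3] / [5]
  Insert 6 (step 7): P = [1, 3, 6] / [2, 7] / [4] / [5];  Q = [1, 4, 7] / [2, 6] / [3] / [5]
  Insert 8 (step 8): P = [1, 3, 6, 8] / [2, 7] / [4] / [5];  Q = [1, 4, 7, 8] / [2, 6] / [3] / [5]
Final shape: (4, 2, 1, 1).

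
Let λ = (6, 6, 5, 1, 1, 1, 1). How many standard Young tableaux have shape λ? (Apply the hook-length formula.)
# SYT of shape (6, 6, 5, 1, 1, 1, 1) = 123450600

Hook-length formula: f^λ = n! / Π hook(c), product over all cells c of the Young diagram. For λ = (6, 6, 5, 1, 1, 1, 1), n = 21 boxes. Hook lengths by row (left-to-right, top-to-bottom): [12, 7, 6, 5, 4, 2]; [11, 6, 5, 4, 3, 1]; [9, 4, 3, 2, 1]; [4]; [3]; [2]; [1]. Product of hooks = 413857382400. So f^λ = 21! / 413857382400 = 51090942171709440000 / 413857382400 = 123450600.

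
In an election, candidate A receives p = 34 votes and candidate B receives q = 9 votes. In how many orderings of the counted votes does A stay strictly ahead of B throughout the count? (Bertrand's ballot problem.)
Strict-lead orderings = 327861625

Total orderings of the 43 votes with 34 for A: C(43, 34) = 563921995. By the Bertrand ballot formula (Cycle Lemma / reflection principle), the number of orderings in which A is strictly ahead of B throughout is (p − q)/(p + q) · C(p + q, p) = (34 − 9)/(34 + 9) · 563921995 = 327861625.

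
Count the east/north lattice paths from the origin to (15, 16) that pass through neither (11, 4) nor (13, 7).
Number of paths = 294543045

Inclusion–exclusion. Total paths: C(31, 15) = 300540195. Through P₁: C(15, 11)·C(16, 4) = 2484300. Through P₂: C(20, 13)·C(11, 2) = 4263600. Since P₁ is strictly southwest of P₂, a monotone path through both must visit P₁ then P₂; paths through both = C(15, 11)·C(5, 2)·C(11, 2) = 750750. Avoid both = 300540195 − 2484300 − 4263600 + 750750 = 294543045.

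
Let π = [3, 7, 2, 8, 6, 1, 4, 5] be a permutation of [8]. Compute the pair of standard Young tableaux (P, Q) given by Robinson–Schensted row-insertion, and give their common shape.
P = [1, 4, 5] / [2, 6, 8] / [3, 7];  Q = [1, 2, 4] / [3, 5, 8] / [6, 7];  common shape = (3, 3, 2)

Row-insert the values π_1, π_2, … into P one at a time, bumping the leftmost entry strictly greater than the inserted value down to the next row. The recording tableau Q records, in position (i, j), the step at which that cell was added to P.
  Insert 3 (step 1): P = [3];  Q = [1]
  Insert 7 (step 2): P = [3, 7];  Q = [1, 2]
  Insert 2 (step 3): P = [2, 7] / [3];  Q = [1, 2] / [3]
  Insert 8 (step 4): P = [2, 7, 8] / [3];  Q = [1, 2, 4] / [3]
  Insert 6 (step 5): P = [2, 6, 8] / [3, 7];  Q = [1, 2, 4] / [3, 5]
  Insert 1 (step 6): P = [1, 6, 8] / [2, 7] / [3];  Q = [1, 2, 4] / [3, 5] / [6]
  Insert 4 (step 7): P = [1, 4, 8] / [2, 6] / [3, 7];  Q = [1, 2, 4] / [3, 5] / [6, 7]
  Insert 5 (step 8): P = [1, 4, 5] / [2, 6, 8] / [3, 7];  Q = [1, 2, 4] / [3, 5, 8] / [6, 7]
Final shape: (3, 3, 2).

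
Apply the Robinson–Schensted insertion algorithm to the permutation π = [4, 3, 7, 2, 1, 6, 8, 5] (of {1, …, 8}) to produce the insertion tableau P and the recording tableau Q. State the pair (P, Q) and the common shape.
P = [1, 5, 8] / [2, 6] / [3, 7] / [4];  Q = [1, 3, 7] / [2, 6] / [4, 8] / [5];  common shape = (3, 2, 2, 1)

Row-insert the values π_1, π_2, … into P one at a time, bumping the leftmost entry strictly greater than the inserted value down to the next row. The recording tableau Q records, in position (i, j), the step at which that cell was added to P.
  Insert 4 (step 1): P = [4];  Q = [1]
  Insert 3 (step 2): P = [3] / [4];  Q = [1] / [2]
  Insert 7 (step 3): P = [3, 7] / [4];  Q = [1, 3] / [2]
  Insert 2 (step 4): P = [2, 7] / [3] / [4];  Q = [1, 3] / [2] / [4]
  Insert 1 (step 5): P = [1, 7] / [2] / [3] / [4];  Q = [1, 3] / [2] / [4] / [5]
  Insert 6 (step 6): P = [1, 6] / [2, 7] / [3] / [4];  Q = [1, 3] / [2, 6] / [4] / [5]
  Insert 8 (step 7): P = [1, 6, 8] / [2, 7] / [3] / [4];  Q = [1, 3, 7] / [2, 6] / [4] / [5]
  Insert 5 (step 8): P = [1, 5, 8] / [2, 6] / [3, 7] / [4];  Q = [1, 3, 7] / [2, 6] / [4, 8] / [5]
Final shape: (3, 2, 2, 1).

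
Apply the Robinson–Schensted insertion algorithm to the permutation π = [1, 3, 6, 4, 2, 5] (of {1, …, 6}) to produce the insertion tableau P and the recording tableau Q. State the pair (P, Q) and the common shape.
P = [1, 2, 4, 5] / [3] / [6];  Q = [1, 2, 3, 6] / [4] / [5];  common shape = (4, 1, 1)

Row-insert the values π_1, π_2, … into P one at a time, bumping the leftmost entry strictly greater than the inserted value down to the next row. The recording tableau Q records, in position (i, j), the step at which that cell was added to P.
  Insert 1 (step 1): P = [1];  Q = [1]
  Insert 3 (step 2): P = [1, 3];  Q = [1, 2]
  Insert 6 (step 3): P = [1, 3, 6];  Q = [1, 2, 3]
  Insert 4 (step 4): P = [1, 3, 4] / [6];  Q = [1, 2, 3] / [4]
  Insert 2 (step 5): P = [1, 2, 4] / [3] / [6];  Q = [1, 2, 3] / [4] / [5]
  Insert 5 (step 6): P = [1, 2, 4, 5] / [3] / [6];  Q = [1, 2, 3, 6] / [4] / [5]
Final shape: (4, 1, 1).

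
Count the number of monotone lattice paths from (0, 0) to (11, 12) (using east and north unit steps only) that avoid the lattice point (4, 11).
Number of paths = 1341158

Total paths from (0, 0) to (11, 12): C(23, 11) = 1352078. Paths through (4, 11): (paths (0, 0) → (4, 11)) × (paths (4, 11) → (11, 12)) = C(15, 4) · C(8, 7) = 1365 · 8 = 10920. Avoidance count = 1352078 − 10920 = 1341158.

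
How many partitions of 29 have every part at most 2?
p(29, parts ≤ 2) = 15

Use the recurrence p(n, m) = p(n, m−1) + p(n−m, m): either the largest part is < m (count p(n, m−1)) or the largest part is exactly m (remove one copy of m, count p(n−m, m)). With p(0, ·) = 1 this gives p(29, parts ≤ 2) = 15. (By conjugating Young diagrams, this also counts partitions of 29 into at most 2 parts.)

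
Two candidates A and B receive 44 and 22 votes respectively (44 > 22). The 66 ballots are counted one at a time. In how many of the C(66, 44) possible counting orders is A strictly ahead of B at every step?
Strict-lead orderings = 60727722660586800

Total orderings of the 66 votes with 44 for A: C(66, 44) = 182183167981760400. By the Bertrand ballot formula (Cycle Lemma / reflection principle), the number of orderings in which A is strictly ahead of B throughout is (p − q)/(p + q) · C(p + q, p) = (44 − 22)/(44 + 22) · 182183167981760400 = 60727722660586800.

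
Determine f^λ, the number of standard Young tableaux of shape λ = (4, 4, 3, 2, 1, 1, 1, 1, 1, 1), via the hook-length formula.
# SYT of shape (4, 4, 3, 2, 1, 1, 1, 1, 1, 1) = 6267492

Hook-length formula: f^λ = n! / Π hook(c), product over all cells c of the Young diagram. For λ = (4, 4, 3, 2, 1, 1, 1, 1, 1, 1), n = 19 boxes. Hook lengths by row (left-to-right, top-to-bottom): [13, 6, 4, 2]; [12, 5, 3, 1]; [10, 3, 1]; [8, 1]; [6]; [5]; [4]; [3]; [2]; [1]. Product of hooks = 19408896000. So f^λ = 19! / 19408896000 = 121645100408832000 / 19408896000 = 6267492.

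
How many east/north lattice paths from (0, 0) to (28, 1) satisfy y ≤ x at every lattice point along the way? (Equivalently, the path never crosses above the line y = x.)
Number of paths = 28

By the reflection principle (André's argument), the number of monotone paths to (28, 1) with n ≤ m that never go above y = x is C(29, 28) − C(29, 29) = 29 − 1 = 28.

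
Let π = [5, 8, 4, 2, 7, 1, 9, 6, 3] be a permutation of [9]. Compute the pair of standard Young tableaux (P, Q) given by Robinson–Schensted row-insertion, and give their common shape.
P = [1, 3, 9] / [2, 6] / [4, 7] / [5, 8];  Q = [1, 2, 7] / [3, 5] / [4, 8] / [6, 9];  common shape = (3, 2, 2, 2)

Row-insert the values π_1, π_2, … into P one at a time, bumping the leftmost entry strictly greater than the inserted value down to the next row. The recording tableau Q records, in position (i, j), the step at which that cell was added to P.
  Insert 5 (step 1): P = [5];  Q = [1]
  Insert 8 (step 2): P = [5, 8];  Q = [1, 2]
  Insert 4 (step 3): P = [4, 8] / [5];  Q = [1, 2] / [3]
  Insert 2 (step 4): P = [2, 8] / [4] / [5];  Q = [1, 2] / [3] / [4]
  Insert 7 (step 5): P = [2, 7] / [4, 8] / [5];  Q = [1, 2] / [3, 5] / [4]
  Insert 1 (step 6): P = [1, 7] / [2, 8] / [4] / [5];  Q = [1, 2] / [3, 5] / [4] / [6]
  Insert 9 (step 7): P = [1, 7, 9] / [2, 8] / [4] / [5];  Q = [1, 2, 7] / [3, 5] / [4] / [6]
  Insert 6 (step 8): P = [1, 6, 9] / [2, 7] / [4, 8] / [5];  Q = [1, 2, 7] / [3, 5] / [4, 8] / [6]
  Insert 3 (step 9): P = [1, 3, 9] / [2, 6] / [4, 7] / [5, 8];  Q = [1, 2, 7] / [3, 5] / [4, 8] / [6, 9]
Final shape: (3, 2, 2, 2).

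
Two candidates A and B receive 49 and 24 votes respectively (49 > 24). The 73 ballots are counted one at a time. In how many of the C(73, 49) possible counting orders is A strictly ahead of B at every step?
Strict-lead orderings = 4056255950045422500

Total orderings of the 73 votes with 49 for A: C(73, 49) = 11844267374132633700. By the Bertrand ballot formula (Cycle Lemma / reflection principle), the number of orderings in which A is strictly ahead of B throughout is (p − q)/(p + q) · C(p + q, p) = (49 − 24)/(49 + 24) · 11844267374132633700 = 4056255950045422500.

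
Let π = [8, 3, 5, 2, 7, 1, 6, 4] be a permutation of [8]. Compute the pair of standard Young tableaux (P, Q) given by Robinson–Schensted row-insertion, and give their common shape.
P = [1, 4, 6] / [2, 5] / [3, 7] / [8];  Q = [1, 3, 5] / [2, 7] / [4, 8] / [6];  common shape = (3, 2, 2, 1)

Row-insert the values π_1, π_2, … into P one at a time, bumping the leftmost entry strictly greater than the inserted value down to the next row. The recording tableau Q records, in position (i, j), the step at which that cell was added to P.
  Insert 8 (step 1): P = [8];  Q = [1]
  Insert 3 (step 2): P = [3] / [8];  Q = [1] / [2]
  Insert 5 (step 3): P = [3, 5] / [8];  Q = [1, 3] / [2]
  Insert 2 (step 4): P = [2, 5] / [3] / [8];  Q = [1, 3] / [2] / [4]
  Insert 7 (step 5): P = [2, 5, 7] / [3] / [8];  Q = [1, 3, 5] / [2] / [4]
  Insert 1 (step 6): P = [1, 5, 7] / [2] / [3] / [8];  Q = [1, 3, 5] / [2] / [4] / [6]
  Insert 6 (step 7): P = [1, 5, 6] / [2, 7] / [3] / [8];  Q = [1, 3, 5] / [2, 7] / [4] / [6]
  Insert 4 (step 8): P = [1, 4, 6] / [2, 5] / [3, 7] / [8];  Q = [1, 3, 5] / [2, 7] / [4, 8] / [6]
Final shape: (3, 2, 2, 1).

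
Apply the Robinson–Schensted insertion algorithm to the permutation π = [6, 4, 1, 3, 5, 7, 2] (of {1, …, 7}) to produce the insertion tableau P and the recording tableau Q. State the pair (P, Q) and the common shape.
P = [1, 2, 5, 7] / [3] / [4] / [6];  Q = [1, 4, 5, 6] / [2] / [3] / [7];  common shape = (4, 1, 1, 1)

Row-insert the values π_1, π_2, … into P one at a time, bumping the leftmost entry strictly greater than the inserted value down to the next row. The recording tableau Q records, in position (i, j), the step at which that cell was added to P.
  Insert 6 (step 1): P = [6];  Q = [1]
  Insert 4 (step 2): P = [4] / [6];  Q = [1] / [2]
  Insert 1 (step 3): P = [1] / [4] / [6];  Q = [1] / [2] / [3]
  Insert 3 (step 4): P = [1, 3] / [4] / [6];  Q = [1, 4] / [2] / [3]
  Insert 5 (step 5): P = [1, 3, 5] / [4] / [6];  Q = [1, 4, 5] / [2] / [3]
  Insert 7 (step 6): P = [1, 3, 5, 7] / [4] / [6];  Q = [1, 4, 5, 6] / [2] / [3]
  Insert 2 (step 7): P = [1, 2, 5, 7] / [3] / [4] / [6];  Q = [1, 4, 5, 6] / [2] / [3] / [7]
Final shape: (4, 1, 1, 1).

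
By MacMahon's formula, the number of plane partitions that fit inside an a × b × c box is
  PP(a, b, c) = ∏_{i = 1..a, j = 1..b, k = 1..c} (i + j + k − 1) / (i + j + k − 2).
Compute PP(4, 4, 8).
PP(4, 4, 8) = 184225041

Evaluate the triple product over i = 1..4, j = 1..4, k = 1..8. The factors are (2/1) · (3/2) · (4/3) · (5/4) · (6/5) · (7/6) · (8/7) · (9/8) · … (128 factors total). The numerators and denominators telescope so the product is an integer; carrying out the multiplication exactly gives PP(4, 4, 8) = 184225041.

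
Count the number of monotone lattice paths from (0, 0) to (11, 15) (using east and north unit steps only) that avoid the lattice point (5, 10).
Number of paths = 6338774

Total paths from (0, 0) to (11, 15): C(26, 11) = 7726160. Paths through (5, 10): (paths (0, 0) → (5, 10)) × (paths (5, 10) → (11, 15)) = C(15, 5) · C(11, 6) = 3003 · 462 = 1387386. Avoidance count = 7726160 − 1387386 = 6338774.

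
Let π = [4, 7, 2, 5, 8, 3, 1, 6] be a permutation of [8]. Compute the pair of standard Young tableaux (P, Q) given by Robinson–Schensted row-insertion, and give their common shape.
P = [1, 3, 6] / [2, 5, 8] / [4] / [7];  Q = [1, 2, 5] / [3, 4, 8] / [6] / [7];  common shape = (3, 3, 1, 1)

Row-insert the values π_1, π_2, … into P one at a time, bumping the leftmost entry strictly greater than the inserted value down to the next row. The recording tableau Q records, in position (i, j), the step at which that cell was added to P.
  Insert 4 (step 1): P = [4];  Q = [1]
  Insert 7 (step 2): P = [4, 7];  Q = [1, 2]
  Insert 2 (step 3): P = [2, 7] / [4];  Q = [1, 2] / [3]
  Insert 5 (step 4): P = [2, 5] / [4, 7];  Q = [1, 2] / [3, 4]
  Insert 8 (step 5): P = [2, 5, 8] / [4, 7];  Q = [1, 2, 5] / [3, 4]
  Insert 3 (step 6): P = [2, 3, 8] / [4, 5] / [7];  Q = [1, 2, 5] / [3, 4] / [6]
  Insert 1 (step 7): P = [1, 3, 8] / [2, 5] / [4] / [7];  Q = [1, 2, 5] / [3, 4] / [6] / [7]
  Insert 6 (step 8): P = [1, 3, 6] / [2, 5, 8] / [4] / [7];  Q = [1, 2, 5] / [3, 4, 8] / [6] / [7]
Final shape: (3, 3, 1, 1).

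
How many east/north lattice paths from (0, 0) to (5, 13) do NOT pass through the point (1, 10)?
Number of paths = 8183

Total paths from (0, 0) to (5, 13): C(18, 5) = 8568. Paths through (1, 10): (paths (0, 0) → (1, 10)) × (paths (1, 10) → (5, 13)) = C(11, 1) · C(7, 4) = 11 · 35 = 385. Avoidance count = 8568 − 385 = 8183.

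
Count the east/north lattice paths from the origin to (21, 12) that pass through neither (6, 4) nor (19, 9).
Number of paths = 200775180

Inclusion–exclusion. Total paths: C(33, 21) = 354817320. Through P₁: C(10, 6)·C(23, 15) = 102965940. Through P₂: C(28, 19)·C(5, 2) = 69069000. Since P₁ is strictly southwest of P₂, a monotone path through both must visit P₁ then P₂; paths through both = C(10, 6)·C(18, 13)·C(5, 2) = 17992800. Avoid both = 354817320 − 102965940 − 69069000 + 17992800 = 200775180.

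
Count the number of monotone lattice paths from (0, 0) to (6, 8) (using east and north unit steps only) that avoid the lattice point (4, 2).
Number of paths = 2583

Total paths from (0, 0) to (6, 8): C(14, 6) = 3003. Paths through (4, 2): (paths (0, 0) → (4, 2)) × (paths (4, 2) → (6, 8)) = C(6, 4) · C(8, 2) = 15 · 28 = 420. Avoidance count = 3003 − 420 = 2583.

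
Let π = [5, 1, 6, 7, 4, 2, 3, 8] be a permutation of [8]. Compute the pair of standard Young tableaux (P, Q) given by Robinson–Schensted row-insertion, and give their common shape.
P = [1, 2, 3, 8] / [4, 6, 7] / [5];  Q = [1, 3, 4, 8] / [2, 5, 7] / [6];  common shape = (4, 3, 1)

Row-insert the values π_1, π_2, … into P one at a time, bumping the leftmost entry strictly greater than the inserted value down to the next row. The recording tableau Q records, in position (i, j), the step at which that cell was added to P.
  Insert 5 (step 1): P = [5];  Q = [1]
  Insert 1 (step 2): P = [1] / [5];  Q = [1] / [2]
  Insert 6 (step 3): P = [1, 6] / [5];  Q = [1, 3] / [2]
  Insert 7 (step 4): P = [1, 6, 7] / [5];  Q = [1, 3, 4] / [2]
  Insert 4 (step 5): P = [1, 4, 7] / [5, 6];  Q = [1, 3, 4] / [2, 5]
  Insert 2 (step 6): P = [1, 2, 7] / [4, 6] / [5];  Q = [1, 3, 4] / [2, 5] / [6]
  Insert 3 (step 7): P = [1, 2, 3] / [4, 6, 7] / [5];  Q = [1, 3, 4] / [2, 5, 7] / [6]
  Insert 8 (step 8): P = [1, 2, 3, 8] / [4, 6, 7] / [5];  Q = [1, 3, 4, 8] / [2, 5, 7] / [6]
Final shape: (4, 3, 1).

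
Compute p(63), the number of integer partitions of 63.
p(63) = 1505499

Compute p(n) via the recurrence p(n, m) = p(n, m−1) + p(n−m, m), where p(n, m) counts partitions of n with all parts ≤ m and p(n) = p(n, n). The base cases are p(0, m) = 1 and p(n, 0) = 0 for n > 0. Filling the table yields p(63) = 1505499. (Euler's pentagonal recurrence is an alternative.)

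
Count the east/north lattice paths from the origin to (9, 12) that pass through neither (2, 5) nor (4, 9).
Number of paths = 199458

Inclusion–exclusion. Total paths: C(21, 9) = 293930. Through P₁: C(7, 2)·C(14, 7) = 72072. Through P₂: C(13, 4)·C(8, 5) = 40040. Since P₁ is strictly southwest of P₂, a monotone path through both must visit P₁ then P₂; paths through both = C(7, 2)·C(6, 2)·C(8, 5) = 17640. Avoid both = 293930 − 72072 − 40040 + 17640 = 199458.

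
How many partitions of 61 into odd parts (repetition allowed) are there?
p_odd(61) = 12076

Enumerate partitions using only odd parts via the recurrence o(n, m) = o(n, m−2) + o(n−m, m) over odd m, starting from the largest odd part ≤ n. This gives p_odd(61) = 12076. (Euler's theorem: equals the count of distinct-part partitions.)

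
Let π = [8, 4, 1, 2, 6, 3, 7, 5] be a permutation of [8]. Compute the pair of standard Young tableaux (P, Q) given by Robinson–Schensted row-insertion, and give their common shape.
P = [1, 2, 3, 5] / [4, 6, 7] / [8];  Q = [1, 4, 5, 7] / [2, 6, 8] / [3];  common shape = (4, 3, 1)

Row-insert the values π_1, π_2, … into P one at a time, bumping the leftmost entry strictly greater than the inserted value down to the next row. The recording tableau Q records, in position (i, j), the step at which that cell was added to P.
  Insert 8 (step 1): P = [8];  Q = [1]
  Insert 4 (step 2): P = [4] / [8];  Q = [1] / [2]
  Insert 1 (step 3): P = [1] / [4] / [8];  Q = [1] / [2] / [3]
  Insert 2 (step 4): P = [1, 2] / [4] / [8];  Q = [1, 4] / [2] / [3]
  Insert 6 (step 5): P = [1, 2, 6] / [4] / [8];  Q = [1, 4, 5] / [2] / [3]
  Insert 3 (step 6): P = [1, 2, 3] / [4, 6] / [8];  Q = [1, 4, 5] / [2, 6] / [3]
  Insert 7 (step 7): P = [1, 2, 3, 7] / [4, 6] / [8];  Q = [1, 4, 5, 7] / [2, 6] / [3]
  Insert 5 (step 8): P = [1, 2, 3, 5] / [4, 6, 7] / [8];  Q = [1, 4, 5, 7] / [2, 6, 8] / [3]
Final shape: (4, 3, 1).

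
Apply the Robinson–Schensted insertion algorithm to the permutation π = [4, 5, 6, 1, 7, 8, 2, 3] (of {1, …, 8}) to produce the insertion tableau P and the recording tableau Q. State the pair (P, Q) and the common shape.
P = [1, 2, 3, 7, 8] / [4, 5, 6];  Q = [1, 2, 3, 5, 6] / [4, 7, 8];  common shape = (5, 3)

Row-insert the values π_1, π_2, … into P one at a time, bumping the leftmost entry strictly greater than the inserted value down to the next row. The recording tableau Q records, in position (i, j), the step at which that cell was added to P.
  Insert 4 (step 1): P = [4];  Q = [1]
  Insert 5 (step 2): P = [4, 5];  Q = [1, 2]
  Insert 6 (step 3): P = [4, 5, 6];  Q = [1, 2, 3]
  Insert 1 (step 4): P = [1, 5, 6] / [4];  Q = [1, 2, 3] / [4]
  Insert 7 (step 5): P = [1, 5, 6, 7] / [4];  Q = [1, 2, 3, 5] / [4]
  Insert 8 (step 6): P = [1, 5, 6, 7, 8] / [4];  Q = [1, 2, 3, 5, 6] / [4]
  Insert 2 (step 7): P = [1, 2, 6, 7, 8] / [4, 5];  Q = [1, 2, 3, 5, 6] / [4, 7]
  Insert 3 (step 8): P = [1, 2, 3, 7, 8] / [4, 5, 6];  Q = [1, 2, 3, 5, 6] / [4, 7, 8]
Final shape: (5, 3).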